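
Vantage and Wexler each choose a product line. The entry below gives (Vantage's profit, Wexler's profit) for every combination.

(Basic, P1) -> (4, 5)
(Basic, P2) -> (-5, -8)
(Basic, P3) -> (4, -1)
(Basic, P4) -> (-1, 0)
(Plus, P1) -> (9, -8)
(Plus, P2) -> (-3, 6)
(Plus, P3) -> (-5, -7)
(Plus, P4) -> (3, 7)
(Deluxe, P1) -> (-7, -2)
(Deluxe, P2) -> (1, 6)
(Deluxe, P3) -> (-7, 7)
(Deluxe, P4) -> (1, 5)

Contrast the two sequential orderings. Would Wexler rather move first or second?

If Vantage leads: Wexler's best replies are Basic→P1, Plus→P4, Deluxe→P3; Vantage's induced payoffs 4, 3, -7; outcome (Basic, P1), payoffs (4, 5).
If Wexler leads: Vantage's best replies are P1→Plus, P2→Deluxe, P3→Basic, P4→Plus; Wexler's induced payoffs -8, 6, -1, 7; outcome (Plus, P4), payoffs (3, 7).
Wexler gets 7 moving first and 5 moving second, so Wexler prefers to move first.

first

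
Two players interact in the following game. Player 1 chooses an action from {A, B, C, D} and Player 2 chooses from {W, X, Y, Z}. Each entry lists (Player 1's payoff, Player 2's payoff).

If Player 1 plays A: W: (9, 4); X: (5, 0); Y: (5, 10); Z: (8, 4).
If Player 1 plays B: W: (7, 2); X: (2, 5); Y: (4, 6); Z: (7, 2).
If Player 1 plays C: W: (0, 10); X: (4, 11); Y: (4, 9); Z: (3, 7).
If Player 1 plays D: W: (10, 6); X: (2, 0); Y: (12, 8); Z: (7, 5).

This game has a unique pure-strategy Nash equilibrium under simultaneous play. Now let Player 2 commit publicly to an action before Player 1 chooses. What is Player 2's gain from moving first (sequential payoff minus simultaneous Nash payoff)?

Work backward from Player 1's decision.
- W → Player 1 plays D (best of 9, 7, 0, 10); Player 2 gets 6.
- X → Player 1 plays A (best of 5, 2, 4, 2); Player 2 gets 0.
- Y → Player 1 plays D (best of 5, 4, 4, 12); Player 2 gets 8.
- Z → Player 1 plays A (best of 8, 7, 3, 7); Player 2 gets 4.
Among 6, 0, 8, 4, the best is 8 at Y. Subgame-perfect outcome: (D, Y) with payoffs (12, 8).
Now find the simultaneous Nash equilibrium.
Player 1's best replies: W→D; X→A; Y→D; Z→A.
Player 2's best replies: A→Y; B→Y; C→X; D→Y.
Only (D, Y) has each player best-responding; Nash payoffs (12, 8).
Player 2's commitment gain: 8 − 8 = 0.

0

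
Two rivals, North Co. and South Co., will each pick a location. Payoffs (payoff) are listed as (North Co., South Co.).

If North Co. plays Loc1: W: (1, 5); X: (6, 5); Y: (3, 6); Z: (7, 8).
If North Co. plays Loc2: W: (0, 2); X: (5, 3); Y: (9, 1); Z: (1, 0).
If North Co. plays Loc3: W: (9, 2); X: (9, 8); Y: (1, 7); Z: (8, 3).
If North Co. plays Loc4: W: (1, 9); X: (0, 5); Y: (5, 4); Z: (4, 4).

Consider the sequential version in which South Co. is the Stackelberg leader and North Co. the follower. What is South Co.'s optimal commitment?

North Co. best-responds to each possible South Co. move:
- W: North Co. compares 1, 0, 9, 1 and picks Loc3; South Co. would get 2.
- X: North Co. compares 6, 5, 9, 0 and picks Loc3; South Co. would get 8.
- Y: North Co. compares 3, 9, 1, 5 and picks Loc2; South Co. would get 1.
- Z: North Co. compares 7, 1, 8, 4 and picks Loc3; South Co. would get 3.
Maximizing over 2, 8, 1, 3, South Co. chooses X. Subgame-perfect outcome: (Loc3, X) with payoffs (9, 8).

X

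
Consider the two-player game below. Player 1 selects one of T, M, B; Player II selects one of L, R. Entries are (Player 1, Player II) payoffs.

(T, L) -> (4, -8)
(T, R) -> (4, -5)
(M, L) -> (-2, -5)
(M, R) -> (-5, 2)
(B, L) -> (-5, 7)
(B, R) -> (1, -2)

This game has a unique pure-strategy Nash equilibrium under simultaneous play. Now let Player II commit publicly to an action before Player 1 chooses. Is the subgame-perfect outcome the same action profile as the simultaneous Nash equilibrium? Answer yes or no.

Player 1 best-responds to each possible Player II move:
- L: Player 1 compares 4, -2, -5 and picks T; Player II would get -8.
- R: Player 1 compares 4, -5, 1 and picks T; Player II would get -5.
Maximizing over -8, -5, Player II chooses R. Subgame-perfect outcome: (T, R) with payoffs (4, -5).
Under simultaneous play:
Player 1's best replies: L→T; R→T.
Player II's best replies: T→R; M→R; B→L.
The unique mutual best reply is (T, R), giving (4, -5).
Sequential outcome (T, R) coincides with the Nash profile (T, R).

yes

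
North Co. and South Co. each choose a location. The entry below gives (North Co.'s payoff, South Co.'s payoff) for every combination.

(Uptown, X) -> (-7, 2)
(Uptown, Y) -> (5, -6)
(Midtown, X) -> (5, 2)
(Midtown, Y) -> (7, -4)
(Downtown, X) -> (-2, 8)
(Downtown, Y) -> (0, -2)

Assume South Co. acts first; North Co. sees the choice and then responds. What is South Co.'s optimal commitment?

Solve by backward induction (South Co. leads).
- X → North Co. plays Midtown (best of -7, 5, -2); South Co. gets 2.
- Y → North Co. plays Midtown (best of 5, 7, 0); South Co. gets -4.
Among 2, -4, the best is 2 at X. Subgame-perfect outcome: (Midtown, X) with payoffs (5, 2).

X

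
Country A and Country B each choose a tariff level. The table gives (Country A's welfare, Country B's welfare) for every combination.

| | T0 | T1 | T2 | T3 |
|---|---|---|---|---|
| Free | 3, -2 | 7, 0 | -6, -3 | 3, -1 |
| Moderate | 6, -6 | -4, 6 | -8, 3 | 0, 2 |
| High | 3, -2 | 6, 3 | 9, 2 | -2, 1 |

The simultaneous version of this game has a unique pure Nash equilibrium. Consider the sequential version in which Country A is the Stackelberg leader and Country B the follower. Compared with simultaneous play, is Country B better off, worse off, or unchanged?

unchanged

Work backward from Country B's decision.
- Free → Country B plays T1 (best of -2, 0, -3, -1); Country A gets 7.
- Moderate → Country B plays T1 (best of -6, 6, 3, 2); Country A gets -4.
- High → Country B plays T1 (best of -2, 3, 2, 1); Country A gets 6.
Among 7, -4, 6, the best is 7 at Free. Subgame-perfect outcome: (Free, T1) with payoffs (7, 0).
Under simultaneous play:
Country A's best replies: T0→Moderate; T1→Free; T2→High; T3→Free.
Country B's best replies: Free→T1; Moderate→T1; High→T1.
Only (Free, T1) has each player best-responding; Nash payoffs (7, 0).
Country B earns 0 sequentially versus 0 at the Nash outcome: unchanged.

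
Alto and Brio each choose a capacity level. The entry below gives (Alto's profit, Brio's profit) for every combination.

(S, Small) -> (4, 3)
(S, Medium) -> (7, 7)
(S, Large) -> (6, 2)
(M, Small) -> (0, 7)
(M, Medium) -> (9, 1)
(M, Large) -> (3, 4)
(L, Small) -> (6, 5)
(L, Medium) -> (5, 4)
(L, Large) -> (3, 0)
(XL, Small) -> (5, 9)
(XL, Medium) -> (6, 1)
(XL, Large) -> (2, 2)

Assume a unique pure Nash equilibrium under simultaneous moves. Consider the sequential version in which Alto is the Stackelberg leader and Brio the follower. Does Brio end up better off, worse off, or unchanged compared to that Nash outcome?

better off

Brio best-responds to each possible Alto move:
- S: Brio compares 3, 7, 2 and picks Medium; Alto would get 7.
- M: Brio compares 7, 1, 4 and picks Small; Alto would get 0.
- L: Brio compares 5, 4, 0 and picks Small; Alto would get 6.
- XL: Brio compares 9, 1, 2 and picks Small; Alto would get 5.
Maximizing over 7, 0, 6, 5, Alto chooses S. Subgame-perfect outcome: (S, Medium) with payoffs (7, 7).
Now find the simultaneous Nash equilibrium.
Alto's best replies: Small→L; Medium→M; Large→S.
Brio's best replies: S→Medium; M→Small; L→Small; XL→Small.
Only (L, Small) has each player best-responding; Nash payoffs (6, 5).
Brio earns 7 sequentially versus 5 at the Nash outcome: better off.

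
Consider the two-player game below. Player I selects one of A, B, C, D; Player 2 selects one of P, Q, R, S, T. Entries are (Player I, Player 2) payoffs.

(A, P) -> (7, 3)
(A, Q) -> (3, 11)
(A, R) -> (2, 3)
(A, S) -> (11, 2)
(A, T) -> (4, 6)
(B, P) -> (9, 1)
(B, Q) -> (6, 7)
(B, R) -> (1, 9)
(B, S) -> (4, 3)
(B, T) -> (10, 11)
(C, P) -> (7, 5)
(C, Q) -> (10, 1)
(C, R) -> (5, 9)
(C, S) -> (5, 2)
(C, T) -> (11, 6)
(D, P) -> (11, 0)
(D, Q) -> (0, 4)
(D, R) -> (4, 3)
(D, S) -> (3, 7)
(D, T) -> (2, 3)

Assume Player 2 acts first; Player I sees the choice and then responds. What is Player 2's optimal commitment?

R

Solve by backward induction (Player 2 leads).
- P: BR = D, leader payoff 0.
- Q: BR = C, leader payoff 1.
- R: BR = C, leader payoff 9.
- S: BR = A, leader payoff 2.
- T: BR = C, leader payoff 6.
Player 2's induced payoffs are 0, 1, 9, 2, 6, so Player 2 commits to R. Subgame-perfect outcome: (C, R) with payoffs (5, 9).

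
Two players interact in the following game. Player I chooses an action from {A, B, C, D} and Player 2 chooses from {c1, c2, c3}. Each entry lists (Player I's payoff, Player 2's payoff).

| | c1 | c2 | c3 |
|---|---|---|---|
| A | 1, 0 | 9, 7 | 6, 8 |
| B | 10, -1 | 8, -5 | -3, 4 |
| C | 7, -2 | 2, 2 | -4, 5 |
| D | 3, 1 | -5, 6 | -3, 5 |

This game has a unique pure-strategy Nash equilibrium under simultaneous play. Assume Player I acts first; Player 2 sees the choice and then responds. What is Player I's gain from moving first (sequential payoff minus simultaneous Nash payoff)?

0

Work backward from Player 2's decision.
- A: Player 2 compares 0, 7, 8 and picks c3; Player I would get 6.
- B: Player 2 compares -1, -5, 4 and picks c3; Player I would get -3.
- C: Player 2 compares -2, 2, 5 and picks c3; Player I would get -4.
- D: Player 2 compares 1, 6, 5 and picks c2; Player I would get -5.
Player I's induced payoffs are 6, -3, -4, -5, so Player I commits to A. Subgame-perfect outcome: (A, c3) with payoffs (6, 8).
Now find the simultaneous Nash equilibrium.
Player I's best replies: c1→B; c2→A; c3→A.
Player 2's best replies: A→c3; B→c3; C→c3; D→c2.
The unique mutual best reply is (A, c3), giving (6, 8).
Player I's commitment gain: 6 − 6 = 0.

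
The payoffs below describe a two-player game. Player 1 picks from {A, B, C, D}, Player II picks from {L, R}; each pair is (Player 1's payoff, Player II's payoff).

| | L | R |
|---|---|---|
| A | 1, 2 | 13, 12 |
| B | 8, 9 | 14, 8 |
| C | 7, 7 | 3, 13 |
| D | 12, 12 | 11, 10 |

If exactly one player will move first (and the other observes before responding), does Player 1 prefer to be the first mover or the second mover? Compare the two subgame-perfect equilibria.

If Player 1 leads: Player II's best replies are A→R, B→L, C→R, D→L; Player 1's induced payoffs 13, 8, 3, 12; outcome (A, R), payoffs (13, 12).
If Player II leads: Player 1's best replies are L→D, R→B; Player II's induced payoffs 12, 8; outcome (D, L), payoffs (12, 12).
Player 1 gets 13 moving first and 12 moving second, so Player 1 prefers to move first.

first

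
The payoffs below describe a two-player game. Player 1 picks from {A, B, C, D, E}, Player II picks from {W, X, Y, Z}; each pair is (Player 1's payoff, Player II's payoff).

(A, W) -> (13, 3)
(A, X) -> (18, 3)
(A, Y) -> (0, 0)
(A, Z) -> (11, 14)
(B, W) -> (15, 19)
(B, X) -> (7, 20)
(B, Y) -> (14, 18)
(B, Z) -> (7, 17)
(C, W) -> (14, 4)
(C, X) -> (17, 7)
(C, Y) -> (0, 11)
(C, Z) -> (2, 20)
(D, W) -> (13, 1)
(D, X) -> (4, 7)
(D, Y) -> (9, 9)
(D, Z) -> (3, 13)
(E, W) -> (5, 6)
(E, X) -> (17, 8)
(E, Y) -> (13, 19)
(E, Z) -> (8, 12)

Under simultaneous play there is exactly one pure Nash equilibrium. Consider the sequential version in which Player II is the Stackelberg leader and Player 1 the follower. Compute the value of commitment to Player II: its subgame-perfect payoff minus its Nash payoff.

Backward induction with Player II moving first.
- W: Player 1 compares 13, 15, 14, 13, 5 and picks B; Player II would get 19.
- X: Player 1 compares 18, 7, 17, 4, 17 and picks A; Player II would get 3.
- Y: Player 1 compares 0, 14, 0, 9, 13 and picks B; Player II would get 18.
- Z: Player 1 compares 11, 7, 2, 3, 8 and picks A; Player II would get 14.
Player II's induced payoffs are 19, 3, 18, 14, so Player II commits to W. Subgame-perfect outcome: (B, W) with payoffs (15, 19).
Under simultaneous play:
Player 1's best replies: W→B; X→A; Y→B; Z→A.
Player II's best replies: A→Z; B→X; C→Z; D→Z; E→Y.
Only (A, Z) has each player best-responding; Nash payoffs (11, 14).
Player II's commitment gain: 19 − 14 = 5.

5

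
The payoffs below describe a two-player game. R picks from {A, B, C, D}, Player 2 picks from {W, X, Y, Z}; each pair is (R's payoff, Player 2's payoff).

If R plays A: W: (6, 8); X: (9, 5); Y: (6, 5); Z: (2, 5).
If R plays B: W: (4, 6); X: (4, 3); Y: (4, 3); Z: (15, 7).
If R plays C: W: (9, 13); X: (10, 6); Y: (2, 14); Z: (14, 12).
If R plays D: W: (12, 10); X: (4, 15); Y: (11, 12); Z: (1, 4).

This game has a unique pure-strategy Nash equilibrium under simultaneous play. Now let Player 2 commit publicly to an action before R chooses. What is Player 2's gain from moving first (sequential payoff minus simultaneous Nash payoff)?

5

Work backward from R's decision.
- W → R plays D (best of 6, 4, 9, 12); Player 2 gets 10.
- X → R plays C (best of 9, 4, 10, 4); Player 2 gets 6.
- Y → R plays D (best of 6, 4, 2, 11); Player 2 gets 12.
- Z → R plays B (best of 2, 15, 14, 1); Player 2 gets 7.
Player 2's induced payoffs are 10, 6, 12, 7, so Player 2 commits to Y. Subgame-perfect outcome: (D, Y) with payoffs (11, 12).
Under simultaneous play:
R's best replies: W→D; X→C; Y→D; Z→B.
Player 2's best replies: A→W; B→Z; C→Y; D→X.
The unique mutual best reply is (B, Z), giving (15, 7).
Player 2's commitment gain: 12 − 7 = 5.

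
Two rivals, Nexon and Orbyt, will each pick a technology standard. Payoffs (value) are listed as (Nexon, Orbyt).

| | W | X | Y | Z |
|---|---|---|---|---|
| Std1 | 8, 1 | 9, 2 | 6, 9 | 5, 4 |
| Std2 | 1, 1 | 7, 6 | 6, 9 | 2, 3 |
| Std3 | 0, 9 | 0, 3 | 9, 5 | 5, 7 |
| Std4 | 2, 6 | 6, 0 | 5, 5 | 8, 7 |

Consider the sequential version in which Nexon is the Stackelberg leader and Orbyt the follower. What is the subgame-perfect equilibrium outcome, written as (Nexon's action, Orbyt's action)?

(Std4, Z)

Backward induction with Nexon moving first.
- Std1 → Orbyt plays Y (best of 1, 2, 9, 4); Nexon gets 6.
- Std2 → Orbyt plays Y (best of 1, 6, 9, 3); Nexon gets 6.
- Std3 → Orbyt plays W (best of 9, 3, 5, 7); Nexon gets 0.
- Std4 → Orbyt plays Z (best of 6, 0, 5, 7); Nexon gets 8.
Nexon's induced payoffs are 6, 6, 0, 8, so Nexon commits to Std4. Subgame-perfect outcome: (Std4, Z) with payoffs (8, 7).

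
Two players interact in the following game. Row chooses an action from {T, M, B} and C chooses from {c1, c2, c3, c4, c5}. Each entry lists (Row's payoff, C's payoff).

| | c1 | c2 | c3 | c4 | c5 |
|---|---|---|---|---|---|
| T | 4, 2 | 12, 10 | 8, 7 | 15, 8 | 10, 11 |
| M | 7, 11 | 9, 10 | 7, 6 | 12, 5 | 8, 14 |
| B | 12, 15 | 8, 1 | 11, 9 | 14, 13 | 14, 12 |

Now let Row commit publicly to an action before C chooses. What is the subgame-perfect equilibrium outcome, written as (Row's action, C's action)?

C best-responds to each possible Row move:
- T → C plays c5 (best of 2, 10, 7, 8, 11); Row gets 10.
- M → C plays c5 (best of 11, 10, 6, 5, 14); Row gets 8.
- B → C plays c1 (best of 15, 1, 9, 13, 12); Row gets 12.
Maximizing over 10, 8, 12, Row chooses B. Subgame-perfect outcome: (B, c1) with payoffs (12, 15).

(B, c1)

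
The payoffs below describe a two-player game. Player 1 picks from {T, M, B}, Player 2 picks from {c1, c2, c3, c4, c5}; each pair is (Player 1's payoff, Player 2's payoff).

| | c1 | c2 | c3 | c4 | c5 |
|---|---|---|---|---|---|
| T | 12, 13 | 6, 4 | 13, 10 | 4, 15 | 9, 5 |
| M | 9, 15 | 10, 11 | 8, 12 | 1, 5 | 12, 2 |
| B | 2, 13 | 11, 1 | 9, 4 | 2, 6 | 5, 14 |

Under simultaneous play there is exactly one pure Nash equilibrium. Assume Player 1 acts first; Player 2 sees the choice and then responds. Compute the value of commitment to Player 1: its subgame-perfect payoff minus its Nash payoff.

Work backward from Player 2's decision.
- T: Player 2 compares 13, 4, 10, 15, 5 and picks c4; Player 1 would get 4.
- M: Player 2 compares 15, 11, 12, 5, 2 and picks c1; Player 1 would get 9.
- B: Player 2 compares 13, 1, 4, 6, 14 and picks c5; Player 1 would get 5.
Among 4, 9, 5, the best is 9 at M. Subgame-perfect outcome: (M, c1) with payoffs (9, 15).
For the simultaneous game, intersect best replies.
Player 1's best replies: c1→T; c2→B; c3→T; c4→T; c5→M.
Player 2's best replies: T→c4; M→c1; B→c5.
The unique mutual best reply is (T, c4), giving (4, 15).
Player 1's commitment gain: 9 − 4 = 5.

5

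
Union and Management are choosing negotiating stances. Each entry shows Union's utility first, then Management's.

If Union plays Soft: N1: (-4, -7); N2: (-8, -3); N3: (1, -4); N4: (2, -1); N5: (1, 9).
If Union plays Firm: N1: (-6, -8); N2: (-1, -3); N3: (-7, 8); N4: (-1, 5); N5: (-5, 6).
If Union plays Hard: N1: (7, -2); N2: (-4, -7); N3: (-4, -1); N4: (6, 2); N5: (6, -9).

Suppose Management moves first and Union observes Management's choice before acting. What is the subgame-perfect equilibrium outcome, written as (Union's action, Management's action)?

(Hard, N4)

Backward induction with Management moving first.
- N1: Union compares -4, -6, 7 and picks Hard; Management would get -2.
- N2: Union compares -8, -1, -4 and picks Firm; Management would get -3.
- N3: Union compares 1, -7, -4 and picks Soft; Management would get -4.
- N4: Union compares 2, -1, 6 and picks Hard; Management would get 2.
- N5: Union compares 1, -5, 6 and picks Hard; Management would get -9.
Maximizing over -2, -3, -4, 2, -9, Management chooses N4. Subgame-perfect outcome: (Hard, N4) with payoffs (6, 2).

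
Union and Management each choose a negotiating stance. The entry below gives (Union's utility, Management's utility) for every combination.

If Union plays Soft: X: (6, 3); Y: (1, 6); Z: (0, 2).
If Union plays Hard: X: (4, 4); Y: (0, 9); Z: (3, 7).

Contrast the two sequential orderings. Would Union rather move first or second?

second

If Union leads: Management's best replies are Soft→Y, Hard→Y; Union's induced payoffs 1, 0; outcome (Soft, Y), payoffs (1, 6).
If Management leads: Union's best replies are X→Soft, Y→Soft, Z→Hard; Management's induced payoffs 3, 6, 7; outcome (Hard, Z), payoffs (3, 7).
Union gets 1 moving first and 3 moving second, so Union prefers to move second.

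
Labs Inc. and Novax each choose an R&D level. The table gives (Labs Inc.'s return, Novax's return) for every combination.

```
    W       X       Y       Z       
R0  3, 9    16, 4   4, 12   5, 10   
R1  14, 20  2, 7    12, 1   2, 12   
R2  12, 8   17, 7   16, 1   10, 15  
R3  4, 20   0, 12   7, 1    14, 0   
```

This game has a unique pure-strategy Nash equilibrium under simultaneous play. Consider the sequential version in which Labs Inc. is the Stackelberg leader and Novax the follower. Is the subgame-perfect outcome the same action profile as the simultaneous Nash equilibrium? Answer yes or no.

yes

Work backward from Novax's decision.
- R0: BR = Y, leader payoff 4.
- R1: BR = W, leader payoff 14.
- R2: BR = Z, leader payoff 10.
- R3: BR = W, leader payoff 4.
Labs Inc.'s induced payoffs are 4, 14, 10, 4, so Labs Inc. commits to R1. Subgame-perfect outcome: (R1, W) with payoffs (14, 20).
Now find the simultaneous Nash equilibrium.
Labs Inc.'s best replies: W→R1; X→R2; Y→R2; Z→R3.
Novax's best replies: R0→Y; R1→W; R2→Z; R3→W.
Only (R1, W) has each player best-responding; Nash payoffs (14, 20).
Sequential outcome (R1, W) coincides with the Nash profile (R1, W).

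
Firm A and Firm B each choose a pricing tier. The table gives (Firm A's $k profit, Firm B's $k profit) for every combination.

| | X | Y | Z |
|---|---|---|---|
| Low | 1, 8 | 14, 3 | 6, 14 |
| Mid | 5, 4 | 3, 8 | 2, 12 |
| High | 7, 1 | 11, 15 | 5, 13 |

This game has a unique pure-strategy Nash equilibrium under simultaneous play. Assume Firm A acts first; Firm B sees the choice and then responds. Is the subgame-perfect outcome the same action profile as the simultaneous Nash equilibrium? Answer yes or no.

Work backward from Firm B's decision.
- Low: Firm B compares 8, 3, 14 and picks Z; Firm A would get 6.
- Mid: Firm B compares 4, 8, 12 and picks Z; Firm A would get 2.
- High: Firm B compares 1, 15, 13 and picks Y; Firm A would get 11.
Firm A's induced payoffs are 6, 2, 11, so Firm A commits to High. Subgame-perfect outcome: (High, Y) with payoffs (11, 15).
Under simultaneous play:
Firm A's best replies: X→High; Y→Low; Z→Low.
Firm B's best replies: Low→Z; Mid→Z; High→Y.
Only (Low, Z) has each player best-responding; Nash payoffs (6, 14).
Sequential outcome (High, Y) differs from the Nash profile (Low, Z).

no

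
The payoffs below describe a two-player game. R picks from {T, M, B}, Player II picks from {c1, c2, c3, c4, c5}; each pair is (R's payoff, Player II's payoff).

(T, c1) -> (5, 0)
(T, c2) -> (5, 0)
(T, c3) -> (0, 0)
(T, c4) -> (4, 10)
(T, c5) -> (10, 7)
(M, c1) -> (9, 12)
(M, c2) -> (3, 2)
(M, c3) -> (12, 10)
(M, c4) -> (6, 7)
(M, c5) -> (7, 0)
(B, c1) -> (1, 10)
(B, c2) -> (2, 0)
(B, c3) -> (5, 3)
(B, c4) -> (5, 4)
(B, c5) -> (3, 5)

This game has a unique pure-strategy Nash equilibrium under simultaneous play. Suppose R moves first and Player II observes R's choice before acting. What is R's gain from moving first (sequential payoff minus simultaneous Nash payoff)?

Work backward from Player II's decision.
- T: BR = c4, leader payoff 4.
- M: BR = c1, leader payoff 9.
- B: BR = c1, leader payoff 1.
Maximizing over 4, 9, 1, R chooses M. Subgame-perfect outcome: (M, c1) with payoffs (9, 12).
Under simultaneous play:
R's best replies: c1→M; c2→T; c3→M; c4→M; c5→T.
Player II's best replies: T→c4; M→c1; B→c1.
Only (M, c1) has each player best-responding; Nash payoffs (9, 12).
R's commitment gain: 9 − 9 = 0.

0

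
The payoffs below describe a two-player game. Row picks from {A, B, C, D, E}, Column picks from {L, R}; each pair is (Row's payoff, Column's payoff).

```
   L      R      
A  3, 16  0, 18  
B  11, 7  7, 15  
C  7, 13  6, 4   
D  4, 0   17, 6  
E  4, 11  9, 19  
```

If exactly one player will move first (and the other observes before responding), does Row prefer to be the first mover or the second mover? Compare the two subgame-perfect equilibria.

If Row leads: Column's best replies are A→R, B→R, C→L, D→R, E→R; Row's induced payoffs 0, 7, 7, 17, 9; outcome (D, R), payoffs (17, 6).
If Column leads: Row's best replies are L→B, R→D; Column's induced payoffs 7, 6; outcome (B, L), payoffs (11, 7).
Row gets 17 moving first and 11 moving second, so Row prefers to move first.

first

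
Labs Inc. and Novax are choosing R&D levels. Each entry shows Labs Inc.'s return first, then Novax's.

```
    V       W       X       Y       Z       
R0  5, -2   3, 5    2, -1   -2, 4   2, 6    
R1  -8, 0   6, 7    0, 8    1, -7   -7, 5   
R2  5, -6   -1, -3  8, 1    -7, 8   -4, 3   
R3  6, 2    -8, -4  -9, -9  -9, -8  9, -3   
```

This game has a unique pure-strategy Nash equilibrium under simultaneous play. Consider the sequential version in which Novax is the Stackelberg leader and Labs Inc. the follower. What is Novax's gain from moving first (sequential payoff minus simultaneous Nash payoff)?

5

Labs Inc. best-responds to each possible Novax move:
- V: BR = R3, leader payoff 2.
- W: BR = R1, leader payoff 7.
- X: BR = R2, leader payoff 1.
- Y: BR = R1, leader payoff -7.
- Z: BR = R3, leader payoff -3.
Among 2, 7, 1, -7, -3, the best is 7 at W. Subgame-perfect outcome: (R1, W) with payoffs (6, 7).
Under simultaneous play:
Labs Inc.'s best replies: V→R3; W→R1; X→R2; Y→R1; Z→R3.
Novax's best replies: R0→Z; R1→X; R2→Y; R3→V.
The unique mutual best reply is (R3, V), giving (6, 2).
Novax's commitment gain: 7 − 2 = 5.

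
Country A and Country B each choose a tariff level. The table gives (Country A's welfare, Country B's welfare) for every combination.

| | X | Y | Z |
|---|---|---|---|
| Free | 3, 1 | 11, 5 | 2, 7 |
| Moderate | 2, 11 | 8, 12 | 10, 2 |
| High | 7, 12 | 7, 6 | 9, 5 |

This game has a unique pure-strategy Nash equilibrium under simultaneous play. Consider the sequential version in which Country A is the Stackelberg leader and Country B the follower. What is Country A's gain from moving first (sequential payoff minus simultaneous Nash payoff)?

1

Backward induction with Country A moving first.
- Free: BR = Z, leader payoff 2.
- Moderate: BR = Y, leader payoff 8.
- High: BR = X, leader payoff 7.
Maximizing over 2, 8, 7, Country A chooses Moderate. Subgame-perfect outcome: (Moderate, Y) with payoffs (8, 12).
Now find the simultaneous Nash equilibrium.
Country A's best replies: X→High; Y→Free; Z→Moderate.
Country B's best replies: Free→Z; Moderate→Y; High→X.
The unique mutual best reply is (High, X), giving (7, 12).
Country A's commitment gain: 8 − 7 = 1.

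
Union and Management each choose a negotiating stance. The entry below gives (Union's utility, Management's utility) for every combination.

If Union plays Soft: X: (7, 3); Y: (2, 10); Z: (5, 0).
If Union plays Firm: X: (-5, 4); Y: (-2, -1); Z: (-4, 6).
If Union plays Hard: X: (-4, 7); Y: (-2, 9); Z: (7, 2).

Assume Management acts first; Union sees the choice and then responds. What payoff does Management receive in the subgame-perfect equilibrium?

10

Backward induction with Management moving first.
- X → Union plays Soft (best of 7, -5, -4); Management gets 3.
- Y → Union plays Soft (best of 2, -2, -2); Management gets 10.
- Z → Union plays Hard (best of 5, -4, 7); Management gets 2.
Among 3, 10, 2, the best is 10 at Y. Subgame-perfect outcome: (Soft, Y) with payoffs (2, 10).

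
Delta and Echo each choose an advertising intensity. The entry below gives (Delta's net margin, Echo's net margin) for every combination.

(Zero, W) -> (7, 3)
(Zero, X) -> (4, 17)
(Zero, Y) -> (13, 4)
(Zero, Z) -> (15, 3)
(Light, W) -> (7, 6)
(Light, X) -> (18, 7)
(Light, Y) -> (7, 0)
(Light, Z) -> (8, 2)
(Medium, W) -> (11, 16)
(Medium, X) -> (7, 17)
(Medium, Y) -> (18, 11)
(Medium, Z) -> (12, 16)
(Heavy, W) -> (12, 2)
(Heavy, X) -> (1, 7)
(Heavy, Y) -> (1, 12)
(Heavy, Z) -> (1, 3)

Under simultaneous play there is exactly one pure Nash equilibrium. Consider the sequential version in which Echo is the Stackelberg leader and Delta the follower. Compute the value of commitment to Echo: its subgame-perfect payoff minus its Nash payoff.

4

Backward induction with Echo moving first.
- W: Delta compares 7, 7, 11, 12 and picks Heavy; Echo would get 2.
- X: Delta compares 4, 18, 7, 1 and picks Light; Echo would get 7.
- Y: Delta compares 13, 7, 18, 1 and picks Medium; Echo would get 11.
- Z: Delta compares 15, 8, 12, 1 and picks Zero; Echo would get 3.
Maximizing over 2, 7, 11, 3, Echo chooses Y. Subgame-perfect outcome: (Medium, Y) with payoffs (18, 11).
Under simultaneous play:
Delta's best replies: W→Heavy; X→Light; Y→Medium; Z→Zero.
Echo's best replies: Zero→X; Light→X; Medium→X; Heavy→Y.
The unique mutual best reply is (Light, X), giving (18, 7).
Echo's commitment gain: 11 − 7 = 4.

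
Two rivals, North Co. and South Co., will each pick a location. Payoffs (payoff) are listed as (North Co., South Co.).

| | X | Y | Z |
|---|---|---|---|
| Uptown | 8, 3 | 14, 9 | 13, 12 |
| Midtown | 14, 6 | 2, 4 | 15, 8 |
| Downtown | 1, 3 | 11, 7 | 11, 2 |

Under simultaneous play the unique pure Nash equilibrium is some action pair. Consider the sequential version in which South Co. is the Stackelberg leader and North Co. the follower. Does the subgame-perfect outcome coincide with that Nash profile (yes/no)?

no

Solve by backward induction (South Co. leads).
- X → North Co. plays Midtown (best of 8, 14, 1); South Co. gets 6.
- Y → North Co. plays Uptown (best of 14, 2, 11); South Co. gets 9.
- Z → North Co. plays Midtown (best of 13, 15, 11); South Co. gets 8.
South Co.'s induced payoffs are 6, 9, 8, so South Co. commits to Y. Subgame-perfect outcome: (Uptown, Y) with payoffs (14, 9).
For the simultaneous game, intersect best replies.
North Co.'s best replies: X→Midtown; Y→Uptown; Z→Midtown.
South Co.'s best replies: Uptown→Z; Midtown→Z; Downtown→Y.
Only (Midtown, Z) has each player best-responding; Nash payoffs (15, 8).
Sequential outcome (Uptown, Y) differs from the Nash profile (Midtown, Z).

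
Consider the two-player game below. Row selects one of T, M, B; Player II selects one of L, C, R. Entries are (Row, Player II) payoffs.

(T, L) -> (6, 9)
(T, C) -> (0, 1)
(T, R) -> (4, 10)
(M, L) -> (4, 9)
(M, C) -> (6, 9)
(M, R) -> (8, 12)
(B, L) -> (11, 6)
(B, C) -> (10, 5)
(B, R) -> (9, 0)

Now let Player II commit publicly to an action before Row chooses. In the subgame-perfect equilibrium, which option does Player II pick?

L

Solve by backward induction (Player II leads).
- L: Row compares 6, 4, 11 and picks B; Player II would get 6.
- C: Row compares 0, 6, 10 and picks B; Player II would get 5.
- R: Row compares 4, 8, 9 and picks B; Player II would get 0.
Maximizing over 6, 5, 0, Player II chooses L. Subgame-perfect outcome: (B, L) with payoffs (11, 6).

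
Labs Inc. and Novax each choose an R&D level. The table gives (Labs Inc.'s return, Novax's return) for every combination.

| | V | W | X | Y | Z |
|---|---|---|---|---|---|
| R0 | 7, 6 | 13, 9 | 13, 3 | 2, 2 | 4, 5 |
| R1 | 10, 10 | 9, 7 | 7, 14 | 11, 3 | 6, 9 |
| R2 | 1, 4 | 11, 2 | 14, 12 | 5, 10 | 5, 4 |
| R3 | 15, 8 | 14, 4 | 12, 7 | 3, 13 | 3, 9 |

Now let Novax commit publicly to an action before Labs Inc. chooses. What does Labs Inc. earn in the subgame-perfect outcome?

14

Work backward from Labs Inc.'s decision.
- V → Labs Inc. plays R3 (best of 7, 10, 1, 15); Novax gets 8.
- W → Labs Inc. plays R3 (best of 13, 9, 11, 14); Novax gets 4.
- X → Labs Inc. plays R2 (best of 13, 7, 14, 12); Novax gets 12.
- Y → Labs Inc. plays R1 (best of 2, 11, 5, 3); Novax gets 3.
- Z → Labs Inc. plays R1 (best of 4, 6, 5, 3); Novax gets 9.
Novax's induced payoffs are 8, 4, 12, 3, 9, so Novax commits to X. Subgame-perfect outcome: (R2, X) with payoffs (14, 12).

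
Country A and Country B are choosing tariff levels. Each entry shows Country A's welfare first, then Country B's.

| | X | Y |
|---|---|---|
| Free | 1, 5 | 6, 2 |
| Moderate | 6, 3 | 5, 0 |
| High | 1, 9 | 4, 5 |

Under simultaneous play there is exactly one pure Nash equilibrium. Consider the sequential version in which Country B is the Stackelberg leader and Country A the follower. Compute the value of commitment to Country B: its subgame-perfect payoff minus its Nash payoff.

0

Work backward from Country A's decision.
- X → Country A plays Moderate (best of 1, 6, 1); Country B gets 3.
- Y → Country A plays Free (best of 6, 5, 4); Country B gets 2.
Among 3, 2, the best is 3 at X. Subgame-perfect outcome: (Moderate, X) with payoffs (6, 3).
Now find the simultaneous Nash equilibrium.
Country A's best replies: X→Moderate; Y→Free.
Country B's best replies: Free→X; Moderate→X; High→X.
The unique mutual best reply is (Moderate, X), giving (6, 3).
Country B's commitment gain: 3 − 3 = 0.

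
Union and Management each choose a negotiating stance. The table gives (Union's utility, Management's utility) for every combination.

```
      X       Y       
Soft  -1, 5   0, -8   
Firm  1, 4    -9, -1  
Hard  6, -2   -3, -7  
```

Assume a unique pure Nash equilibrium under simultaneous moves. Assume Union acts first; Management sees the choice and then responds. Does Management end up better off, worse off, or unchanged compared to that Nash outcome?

Solve by backward induction (Union leads).
- Soft: BR = X, leader payoff -1.
- Firm: BR = X, leader payoff 1.
- Hard: BR = X, leader payoff 6.
Maximizing over -1, 1, 6, Union chooses Hard. Subgame-perfect outcome: (Hard, X) with payoffs (6, -2).
Under simultaneous play:
Union's best replies: X→Hard; Y→Soft.
Management's best replies: Soft→X; Firm→X; Hard→X.
Only (Hard, X) has each player best-responding; Nash payoffs (6, -2).
Management earns -2 sequentially versus -2 at the Nash outcome: unchanged.

unchanged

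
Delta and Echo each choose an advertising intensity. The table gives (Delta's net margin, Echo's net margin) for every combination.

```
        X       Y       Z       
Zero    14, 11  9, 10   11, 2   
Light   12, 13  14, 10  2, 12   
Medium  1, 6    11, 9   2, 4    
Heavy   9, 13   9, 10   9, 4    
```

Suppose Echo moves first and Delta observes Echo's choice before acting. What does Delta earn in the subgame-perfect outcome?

14

Backward induction with Echo moving first.
- X → Delta plays Zero (best of 14, 12, 1, 9); Echo gets 11.
- Y → Delta plays Light (best of 9, 14, 11, 9); Echo gets 10.
- Z → Delta plays Zero (best of 11, 2, 2, 9); Echo gets 2.
Maximizing over 11, 10, 2, Echo chooses X. Subgame-perfect outcome: (Zero, X) with payoffs (14, 11).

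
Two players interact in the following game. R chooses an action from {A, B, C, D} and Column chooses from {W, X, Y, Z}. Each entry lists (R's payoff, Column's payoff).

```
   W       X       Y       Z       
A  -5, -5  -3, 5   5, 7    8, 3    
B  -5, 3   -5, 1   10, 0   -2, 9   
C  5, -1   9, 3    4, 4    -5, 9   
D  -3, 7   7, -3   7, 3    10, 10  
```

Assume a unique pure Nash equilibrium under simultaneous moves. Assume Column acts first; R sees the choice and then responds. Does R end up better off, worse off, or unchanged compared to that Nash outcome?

unchanged

Backward induction with Column moving first.
- W → R plays C (best of -5, -5, 5, -3); Column gets -1.
- X → R plays C (best of -3, -5, 9, 7); Column gets 3.
- Y → R plays B (best of 5, 10, 4, 7); Column gets 0.
- Z → R plays D (best of 8, -2, -5, 10); Column gets 10.
Column's induced payoffs are -1, 3, 0, 10, so Column commits to Z. Subgame-perfect outcome: (D, Z) with payoffs (10, 10).
For the simultaneous game, intersect best replies.
R's best replies: W→C; X→C; Y→B; Z→D.
Column's best replies: A→Y; B→Z; C→Z; D→Z.
The unique mutual best reply is (D, Z), giving (10, 10).
R earns 10 sequentially versus 10 at the Nash outcome: unchanged.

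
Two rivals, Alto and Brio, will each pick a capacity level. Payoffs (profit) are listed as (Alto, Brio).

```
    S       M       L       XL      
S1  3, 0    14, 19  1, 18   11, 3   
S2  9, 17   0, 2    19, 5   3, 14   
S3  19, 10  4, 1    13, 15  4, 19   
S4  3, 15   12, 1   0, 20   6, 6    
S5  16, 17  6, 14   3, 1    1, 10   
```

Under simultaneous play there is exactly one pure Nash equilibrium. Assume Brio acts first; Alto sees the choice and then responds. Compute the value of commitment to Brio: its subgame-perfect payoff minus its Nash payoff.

0

Work backward from Alto's decision.
- S → Alto plays S3 (best of 3, 9, 19, 3, 16); Brio gets 10.
- M → Alto plays S1 (best of 14, 0, 4, 12, 6); Brio gets 19.
- L → Alto plays S2 (best of 1, 19, 13, 0, 3); Brio gets 5.
- XL → Alto plays S1 (best of 11, 3, 4, 6, 1); Brio gets 3.
Maximizing over 10, 19, 5, 3, Brio chooses M. Subgame-perfect outcome: (S1, M) with payoffs (14, 19).
Now find the simultaneous Nash equilibrium.
Alto's best replies: S→S3; M→S1; L→S2; XL→S1.
Brio's best replies: S1→M; S2→S; S3→XL; S4→L; S5→S.
The unique mutual best reply is (S1, M), giving (14, 19).
Brio's commitment gain: 19 − 19 = 0.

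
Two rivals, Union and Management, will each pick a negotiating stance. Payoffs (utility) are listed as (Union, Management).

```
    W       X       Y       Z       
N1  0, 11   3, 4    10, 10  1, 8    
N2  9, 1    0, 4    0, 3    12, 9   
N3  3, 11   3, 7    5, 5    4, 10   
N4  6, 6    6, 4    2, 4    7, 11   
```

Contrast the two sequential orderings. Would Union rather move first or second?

first

If Union leads: Management's best replies are N1→W, N2→Z, N3→W, N4→Z; Union's induced payoffs 0, 12, 3, 7; outcome (N2, Z), payoffs (12, 9).
If Management leads: Union's best replies are W→N2, X→N4, Y→N1, Z→N2; Management's induced payoffs 1, 4, 10, 9; outcome (N1, Y), payoffs (10, 10).
Union gets 12 moving first and 10 moving second, so Union prefers to move first.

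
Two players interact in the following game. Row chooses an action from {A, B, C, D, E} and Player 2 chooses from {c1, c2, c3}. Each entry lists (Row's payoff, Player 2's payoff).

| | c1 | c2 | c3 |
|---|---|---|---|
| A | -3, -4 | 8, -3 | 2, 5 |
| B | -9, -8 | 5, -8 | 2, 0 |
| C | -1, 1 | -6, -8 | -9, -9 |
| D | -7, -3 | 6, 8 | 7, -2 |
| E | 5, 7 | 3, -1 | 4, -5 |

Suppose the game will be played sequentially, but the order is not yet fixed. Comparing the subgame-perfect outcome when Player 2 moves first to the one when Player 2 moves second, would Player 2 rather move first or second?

second

If Row leads: Player 2's best replies are A→c3, B→c3, C→c1, D→c2, E→c1; Row's induced payoffs 2, 2, -1, 6, 5; outcome (D, c2), payoffs (6, 8).
If Player 2 leads: Row's best replies are c1→E, c2→A, c3→D; Player 2's induced payoffs 7, -3, -2; outcome (E, c1), payoffs (5, 7).
Player 2 gets 7 moving first and 8 moving second, so Player 2 prefers to move second.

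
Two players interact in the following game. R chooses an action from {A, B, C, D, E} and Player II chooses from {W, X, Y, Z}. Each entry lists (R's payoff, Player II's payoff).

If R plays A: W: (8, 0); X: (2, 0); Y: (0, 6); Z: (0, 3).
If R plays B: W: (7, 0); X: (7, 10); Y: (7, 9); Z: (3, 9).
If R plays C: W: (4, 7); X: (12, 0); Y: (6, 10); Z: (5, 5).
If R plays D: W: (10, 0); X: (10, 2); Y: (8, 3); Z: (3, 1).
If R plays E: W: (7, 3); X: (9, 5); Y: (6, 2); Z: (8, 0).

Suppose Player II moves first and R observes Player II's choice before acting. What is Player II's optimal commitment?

Y

R best-responds to each possible Player II move:
- W → R plays D (best of 8, 7, 4, 10, 7); Player II gets 0.
- X → R plays C (best of 2, 7, 12, 10, 9); Player II gets 0.
- Y → R plays D (best of 0, 7, 6, 8, 6); Player II gets 3.
- Z → R plays E (best of 0, 3, 5, 3, 8); Player II gets 0.
Maximizing over 0, 0, 3, 0, Player II chooses Y. Subgame-perfect outcome: (D, Y) with payoffs (8, 3).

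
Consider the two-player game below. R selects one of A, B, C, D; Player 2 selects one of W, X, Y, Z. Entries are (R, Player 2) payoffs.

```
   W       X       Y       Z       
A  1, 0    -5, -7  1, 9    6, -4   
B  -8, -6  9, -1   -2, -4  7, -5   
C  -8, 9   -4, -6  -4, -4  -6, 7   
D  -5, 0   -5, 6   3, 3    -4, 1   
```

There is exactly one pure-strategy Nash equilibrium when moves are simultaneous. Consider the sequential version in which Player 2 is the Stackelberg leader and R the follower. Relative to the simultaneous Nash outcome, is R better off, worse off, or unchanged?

R best-responds to each possible Player 2 move:
- W: BR = A, leader payoff 0.
- X: BR = B, leader payoff -1.
- Y: BR = D, leader payoff 3.
- Z: BR = B, leader payoff -5.
Among 0, -1, 3, -5, the best is 3 at Y. Subgame-perfect outcome: (D, Y) with payoffs (3, 3).
Now find the simultaneous Nash equilibrium.
R's best replies: W→A; X→B; Y→D; Z→B.
Player 2's best replies: A→Y; B→X; C→W; D→X.
The unique mutual best reply is (B, X), giving (9, -1).
R earns 3 sequentially versus 9 at the Nash outcome: worse off.

worse off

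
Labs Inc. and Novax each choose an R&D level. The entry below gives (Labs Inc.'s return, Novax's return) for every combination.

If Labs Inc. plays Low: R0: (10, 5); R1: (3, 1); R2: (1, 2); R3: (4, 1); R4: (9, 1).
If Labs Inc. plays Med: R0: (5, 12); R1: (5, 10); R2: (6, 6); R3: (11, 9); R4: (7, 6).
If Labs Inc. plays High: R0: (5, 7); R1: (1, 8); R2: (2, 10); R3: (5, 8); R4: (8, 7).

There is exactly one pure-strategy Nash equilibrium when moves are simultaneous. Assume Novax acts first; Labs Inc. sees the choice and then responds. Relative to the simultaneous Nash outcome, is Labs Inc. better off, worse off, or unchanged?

Work backward from Labs Inc.'s decision.
- R0: BR = Low, leader payoff 5.
- R1: BR = Med, leader payoff 10.
- R2: BR = Med, leader payoff 6.
- R3: BR = Med, leader payoff 9.
- R4: BR = Low, leader payoff 1.
Novax's induced payoffs are 5, 10, 6, 9, 1, so Novax commits to R1. Subgame-perfect outcome: (Med, R1) with payoffs (5, 10).
Under simultaneous play:
Labs Inc.'s best replies: R0→Low; R1→Med; R2→Med; R3→Med; R4→Low.
Novax's best replies: Low→R0; Med→R0; High→R2.
Only (Low, R0) has each player best-responding; Nash payoffs (10, 5).
Labs Inc. earns 5 sequentially versus 10 at the Nash outcome: worse off.

worse off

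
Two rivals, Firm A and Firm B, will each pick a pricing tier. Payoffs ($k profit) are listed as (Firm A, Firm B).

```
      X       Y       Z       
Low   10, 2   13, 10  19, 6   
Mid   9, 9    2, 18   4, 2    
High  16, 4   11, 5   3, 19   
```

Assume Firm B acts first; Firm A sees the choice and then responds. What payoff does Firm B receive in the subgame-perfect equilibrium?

10

Backward induction with Firm B moving first.
- X: Firm A compares 10, 9, 16 and picks High; Firm B would get 4.
- Y: Firm A compares 13, 2, 11 and picks Low; Firm B would get 10.
- Z: Firm A compares 19, 4, 3 and picks Low; Firm B would get 6.
Firm B's induced payoffs are 4, 10, 6, so Firm B commits to Y. Subgame-perfect outcome: (Low, Y) with payoffs (13, 10).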